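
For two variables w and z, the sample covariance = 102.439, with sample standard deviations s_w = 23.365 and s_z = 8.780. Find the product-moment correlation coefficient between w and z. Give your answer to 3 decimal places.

r = Cov(w,z) / (s_w · s_z) = 102.439 / (23.365 × 8.780)
  = 102.439 / 205.1447 ≈ 0.499

0.499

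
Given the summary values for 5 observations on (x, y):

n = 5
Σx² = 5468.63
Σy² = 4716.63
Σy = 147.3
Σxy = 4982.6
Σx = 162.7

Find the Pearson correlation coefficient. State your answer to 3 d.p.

r = (nΣxy − ΣxΣy) / √[(nΣx² − (Σx)²)(nΣy² − (Σy)²)]
Numerator: 5×4982.6 − 162.7×147.3 = 947.29
Denominator: √[(27343.15 − 26471.29)(23583.15 − 21697.29)] = √[871.86 × 1885.86] = 1282.2659
r = 947.29 / 1282.2659 ≈ 0.739

0.739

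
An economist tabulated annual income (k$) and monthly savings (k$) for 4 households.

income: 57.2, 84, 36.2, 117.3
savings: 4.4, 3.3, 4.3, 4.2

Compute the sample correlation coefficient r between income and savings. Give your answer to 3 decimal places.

-0.307

n = 4, Σx = 294.7, Σy = 16.2, Σx² = 25397.57, Σy² = 66.38, Σxy = 1177.2
nΣxy − ΣxΣy = 4708.8 − 4774.14 = -65.34
nΣx² − (Σx)² = 101590.28 − 86848.09 = 14742.19; nΣy² − (Σy)² = 265.52 − 262.44 = 3.08
r = -65.34 / √(14742.19 × 3.08) = -65.34 / 213.0867 ≈ -0.307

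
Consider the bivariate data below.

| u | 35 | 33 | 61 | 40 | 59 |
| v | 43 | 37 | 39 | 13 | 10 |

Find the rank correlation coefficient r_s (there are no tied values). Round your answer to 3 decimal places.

-0.200

Rank u: 2, 1, 5, 3, 4
Rank v: 5, 3, 4, 2, 1
d = rank(u) − rank(v): -3, -2, 1, 1, 3; Σd² = 24
ρ = 1 − 6Σd² / [n(n²−1)] = 1 − 6×24 / (5×24) = 1 − 144/120 ≈ -0.200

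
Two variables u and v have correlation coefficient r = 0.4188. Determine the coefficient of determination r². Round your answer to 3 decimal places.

r² = (0.4188)² = 0.175

0.175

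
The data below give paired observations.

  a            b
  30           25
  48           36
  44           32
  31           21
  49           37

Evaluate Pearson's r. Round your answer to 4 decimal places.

n = 5, Σa = 202, Σb = 151, Σa² = 8502, Σb² = 4755, Σab = 6350
nΣab − ΣaΣb = 31750 − 30502 = 1248
nΣa² − (Σa)² = 42510 − 40804 = 1706; nΣb² − (Σb)² = 23775 − 22801 = 974
r = 1248 / √(1706 × 974) = 1248 / 1289.0477 ≈ 0.9682

0.9682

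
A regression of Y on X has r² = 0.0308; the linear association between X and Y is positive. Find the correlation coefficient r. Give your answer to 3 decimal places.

|r| = √0.0308 = 0.175
The association is positive, so r = 0.175.

0.175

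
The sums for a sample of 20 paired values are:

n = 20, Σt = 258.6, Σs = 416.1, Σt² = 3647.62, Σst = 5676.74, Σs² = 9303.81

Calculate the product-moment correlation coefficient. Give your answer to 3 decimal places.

0.669

r = (nΣst − ΣsΣt) / √[(nΣs² − (Σs)²)(nΣt² − (Σt)²)]
Numerator: 20×5676.74 − 416.1×258.6 = 5931.34
Denominator: √[(186076.2 − 173139.21)(72952.4 − 66873.96)] = √[12936.99 × 6078.44] = 8867.7346
r = 5931.34 / 8867.7346 ≈ 0.669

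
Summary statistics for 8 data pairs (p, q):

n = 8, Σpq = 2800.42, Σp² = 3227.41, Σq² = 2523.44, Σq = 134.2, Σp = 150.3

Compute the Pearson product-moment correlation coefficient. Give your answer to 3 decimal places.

r = (nΣpq − ΣpΣq) / √[(nΣp² − (Σp)²)(nΣq² − (Σq)²)]
Numerator: 8×2800.42 − 150.3×134.2 = 2233.1
Denominator: √[(25819.28 − 22590.09)(20187.52 − 18009.64)] = √[3229.19 × 2177.88] = 2651.9405
r = 2233.1 / 2651.9405 ≈ 0.842

0.842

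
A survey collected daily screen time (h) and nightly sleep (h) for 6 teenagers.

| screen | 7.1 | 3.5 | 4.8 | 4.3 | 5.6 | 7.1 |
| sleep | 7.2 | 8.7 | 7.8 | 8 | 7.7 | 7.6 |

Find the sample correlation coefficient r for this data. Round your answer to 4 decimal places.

n = 6, Σx = 32.4, Σy = 47, Σx² = 185.96, Σy² = 369.42, Σxy = 250.49
nΣxy − ΣxΣy = 1502.94 − 1522.8 = -19.86
nΣx² − (Σx)² = 1115.76 − 1049.76 = 66; nΣy² − (Σy)² = 2216.52 − 2209 = 7.52
r = -19.86 / √(66 × 7.52) = -19.86 / 22.2782 ≈ -0.8915

-0.8915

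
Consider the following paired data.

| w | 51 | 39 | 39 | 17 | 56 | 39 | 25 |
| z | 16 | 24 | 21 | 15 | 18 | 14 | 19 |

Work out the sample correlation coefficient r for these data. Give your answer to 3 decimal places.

n = 7, Σw = 266, Σz = 127, Σw² = 11214, Σz² = 2379, Σwz = 4855
nΣwz − ΣwΣz = 33985 − 33782 = 203
nΣw² − (Σw)² = 78498 − 70756 = 7742; nΣz² − (Σz)² = 16653 − 16129 = 524
r = 203 / √(7742 × 524) = 203 / 2014.1519 ≈ 0.101

0.101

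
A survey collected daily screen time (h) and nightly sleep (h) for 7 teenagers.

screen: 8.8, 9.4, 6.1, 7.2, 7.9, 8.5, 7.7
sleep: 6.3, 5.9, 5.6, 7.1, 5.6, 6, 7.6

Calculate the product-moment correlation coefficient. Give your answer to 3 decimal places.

n = 7, Σx = 55.6, Σy = 44.1, Σx² = 448.8, Σy² = 281.39, Σxy = 349.94
nΣxy − ΣxΣy = 2449.58 − 2451.96 = -2.38
nΣx² − (Σx)² = 3141.6 − 3091.36 = 50.24; nΣy² − (Σy)² = 1969.73 − 1944.81 = 24.92
r = -2.38 / √(50.24 × 24.92) = -2.38 / 35.3833 ≈ -0.067

-0.067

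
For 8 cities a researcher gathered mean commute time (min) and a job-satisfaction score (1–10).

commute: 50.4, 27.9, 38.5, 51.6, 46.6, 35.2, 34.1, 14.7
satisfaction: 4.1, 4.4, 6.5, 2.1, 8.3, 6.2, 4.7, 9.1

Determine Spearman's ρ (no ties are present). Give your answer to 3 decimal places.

-0.524

Rank commute: 7, 2, 5, 8, 6, 4, 3, 1
Rank satisfaction: 2, 3, 6, 1, 7, 5, 4, 8
d = rank(commute) − rank(satisfaction): 5, -1, -1, 7, -1, -1, -1, -7; Σd² = 128
ρ = 1 − 6Σd² / [n(n²−1)] = 1 − 6×128 / (8×63) = 1 − 768/504 ≈ -0.524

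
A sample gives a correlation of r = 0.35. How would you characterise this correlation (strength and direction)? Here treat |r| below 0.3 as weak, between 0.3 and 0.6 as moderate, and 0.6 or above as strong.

r = 0.35 > 0 so the relationship is positive.
|r| = 0.35, which falls in the moderate range.

moderate positive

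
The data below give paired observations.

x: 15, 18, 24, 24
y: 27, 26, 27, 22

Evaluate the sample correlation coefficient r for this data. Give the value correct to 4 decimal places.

n = 4, Σx = 81, Σy = 102, Σx² = 1701, Σy² = 2618, Σxy = 2049
nΣxy − ΣxΣy = 8196 − 8262 = -66
nΣx² − (Σx)² = 6804 − 6561 = 243; nΣy² − (Σy)² = 10472 − 10404 = 68
r = -66 / √(243 × 68) = -66 / 128.5457 ≈ -0.5134

-0.5134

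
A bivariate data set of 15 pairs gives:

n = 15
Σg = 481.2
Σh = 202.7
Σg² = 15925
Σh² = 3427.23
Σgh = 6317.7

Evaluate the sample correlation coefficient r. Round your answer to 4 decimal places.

r = (nΣgh − ΣgΣh) / √[(nΣg² − (Σg)²)(nΣh² − (Σh)²)]
Numerator: 15×6317.7 − 481.2×202.7 = -2773.74
Denominator: √[(238875 − 231553.44)(51408.45 − 41087.29)] = √[7321.56 × 10321.16] = 8692.9277
r = -2773.74 / 8692.9277 ≈ -0.3191

-0.3191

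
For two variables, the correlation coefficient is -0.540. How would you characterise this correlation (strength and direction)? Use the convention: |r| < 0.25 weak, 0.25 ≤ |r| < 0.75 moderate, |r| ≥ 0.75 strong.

r = -0.540 < 0 so the relationship is negative.
|r| = 0.540, which falls in the moderate range.

moderate negative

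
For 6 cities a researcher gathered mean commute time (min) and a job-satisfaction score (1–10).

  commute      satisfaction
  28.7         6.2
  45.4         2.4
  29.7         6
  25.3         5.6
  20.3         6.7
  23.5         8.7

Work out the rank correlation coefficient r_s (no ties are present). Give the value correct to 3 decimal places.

-0.771

Rank commute: 4, 6, 5, 3, 1, 2
Rank satisfaction: 4, 1, 3, 2, 5, 6
d = rank(commute) − rank(satisfaction): 0, 5, 2, 1, -4, -4; Σd² = 62
ρ = 1 − 6Σd² / [n(n²−1)] = 1 − 6×62 / (6×35) = 1 − 372/210 ≈ -0.771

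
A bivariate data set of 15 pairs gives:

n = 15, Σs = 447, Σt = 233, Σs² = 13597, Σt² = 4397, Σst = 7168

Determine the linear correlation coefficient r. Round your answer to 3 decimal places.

0.484

r = (nΣst − ΣsΣt) / √[(nΣs² − (Σs)²)(nΣt² − (Σt)²)]
Numerator: 15×7168 − 447×233 = 3369
Denominator: √[(203955 − 199809)(65955 − 54289)] = √[4146 × 11666] = 6954.6557
r = 3369 / 6954.6557 ≈ 0.484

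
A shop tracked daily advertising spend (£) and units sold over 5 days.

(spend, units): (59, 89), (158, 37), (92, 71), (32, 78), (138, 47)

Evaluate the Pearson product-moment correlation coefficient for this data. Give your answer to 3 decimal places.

n = 5, Σx = 479, Σy = 322, Σx² = 56977, Σy² = 22624, Σxy = 26611
nΣxy − ΣxΣy = 133055 − 154238 = -21183
nΣx² − (Σx)² = 284885 − 229441 = 55444; nΣy² − (Σy)² = 113120 − 103684 = 9436
r = -21183 / √(55444 × 9436) = -21183 / 22872.9006 ≈ -0.926

-0.926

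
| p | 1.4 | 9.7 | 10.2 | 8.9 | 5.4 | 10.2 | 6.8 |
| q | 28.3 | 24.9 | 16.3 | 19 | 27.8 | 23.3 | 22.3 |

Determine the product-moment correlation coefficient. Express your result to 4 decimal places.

-0.7062

n = 7, Σp = 52.6, Σq = 161.9, Σp² = 458.74, Σq² = 3860.61, Σpq = 1155.93
nΣpq − ΣpΣq = 8091.51 − 8515.94 = -424.43
nΣp² − (Σp)² = 3211.18 − 2766.76 = 444.42; nΣq² − (Σq)² = 27024.27 − 26211.61 = 812.66
r = -424.43 / √(444.42 × 812.66) = -424.43 / 600.9679 ≈ -0.7062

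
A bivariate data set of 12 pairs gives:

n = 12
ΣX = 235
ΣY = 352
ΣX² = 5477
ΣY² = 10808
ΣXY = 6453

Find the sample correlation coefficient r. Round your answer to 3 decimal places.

r = (nΣXY − ΣXΣY) / √[(nΣX² − (ΣX)²)(nΣY² − (ΣY)²)]
Numerator: 12×6453 − 235×352 = -5284
Denominator: √[(65724 − 55225)(129696 − 123904)] = √[10499 × 5792] = 7798.0900
r = -5284 / 7798.0900 ≈ -0.678

-0.678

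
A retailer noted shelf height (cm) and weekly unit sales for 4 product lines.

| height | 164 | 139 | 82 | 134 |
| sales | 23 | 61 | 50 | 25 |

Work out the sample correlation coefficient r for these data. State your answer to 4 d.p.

-0.4798

n = 4, Σx = 519, Σy = 159, Σx² = 70897, Σy² = 7375, Σxy = 19701
nΣxy − ΣxΣy = 78804 − 82521 = -3717
nΣx² − (Σx)² = 283588 − 269361 = 14227; nΣy² − (Σy)² = 29500 − 25281 = 4219
r = -3717 / √(14227 × 4219) = -3717 / 7747.4972 ≈ -0.4798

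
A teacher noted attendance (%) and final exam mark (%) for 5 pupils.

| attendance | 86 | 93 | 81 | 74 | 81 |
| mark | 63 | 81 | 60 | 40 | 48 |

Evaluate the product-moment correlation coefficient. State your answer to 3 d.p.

0.960

n = 5, Σx = 415, Σy = 292, Σx² = 34643, Σy² = 18034, Σxy = 24659
nΣxy − ΣxΣy = 123295 − 121180 = 2115
nΣx² − (Σx)² = 173215 − 172225 = 990; nΣy² − (Σy)² = 90170 − 85264 = 4906
r = 2115 / √(990 × 4906) = 2115 / 2203.8466 ≈ 0.960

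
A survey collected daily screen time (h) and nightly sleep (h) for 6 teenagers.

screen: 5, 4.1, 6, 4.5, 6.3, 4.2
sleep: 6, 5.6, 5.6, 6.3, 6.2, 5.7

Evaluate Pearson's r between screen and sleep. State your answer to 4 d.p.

n = 6, Σx = 30.1, Σy = 35.4, Σx² = 155.39, Σy² = 209.34, Σxy = 177.91
nΣxy − ΣxΣy = 1067.46 − 1065.54 = 1.92
nΣx² − (Σx)² = 932.34 − 906.01 = 26.33; nΣy² − (Σy)² = 1256.04 − 1253.16 = 2.88
r = 1.92 / √(26.33 × 2.88) = 1.92 / 8.7081 ≈ 0.2205

0.2205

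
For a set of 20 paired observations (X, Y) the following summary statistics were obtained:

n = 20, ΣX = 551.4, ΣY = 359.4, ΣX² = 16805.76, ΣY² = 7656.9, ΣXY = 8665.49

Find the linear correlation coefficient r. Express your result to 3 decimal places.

r = (nΣXY − ΣXΣY) / √[(nΣX² − (ΣX)²)(nΣY² − (ΣY)²)]
Numerator: 20×8665.49 − 551.4×359.4 = -24863.36
Denominator: √[(336115.2 − 304041.96)(153138 − 129168.36)] = √[32073.24 × 23969.64] = 27726.9547
r = -24863.36 / 27726.9547 ≈ -0.897

-0.897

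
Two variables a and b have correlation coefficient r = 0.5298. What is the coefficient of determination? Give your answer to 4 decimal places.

r² = (0.5298)² = 0.2807

0.2807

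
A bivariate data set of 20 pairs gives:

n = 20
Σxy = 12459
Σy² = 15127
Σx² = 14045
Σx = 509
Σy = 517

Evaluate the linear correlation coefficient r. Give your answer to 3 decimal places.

r = (nΣxy − ΣxΣy) / √[(nΣx² − (Σx)²)(nΣy² − (Σy)²)]
Numerator: 20×12459 − 509×517 = -13973
Denominator: √[(280900 − 259081)(302540 − 267289)] = √[21819 × 35251] = 27733.4017
r = -13973 / 27733.4017 ≈ -0.504

-0.504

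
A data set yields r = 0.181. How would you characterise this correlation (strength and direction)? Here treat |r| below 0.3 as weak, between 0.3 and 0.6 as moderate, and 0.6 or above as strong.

r = 0.181 > 0 so the relationship is positive.
|r| = 0.181, which falls in the weak range.

weak positive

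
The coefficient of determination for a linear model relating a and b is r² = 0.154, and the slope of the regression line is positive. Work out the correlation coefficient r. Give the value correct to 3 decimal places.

0.392

|r| = √0.154 = 0.392
The association is positive, so r = 0.392.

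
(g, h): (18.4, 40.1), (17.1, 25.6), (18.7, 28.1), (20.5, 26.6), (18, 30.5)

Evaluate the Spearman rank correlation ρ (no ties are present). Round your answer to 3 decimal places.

Rank g: 3, 1, 4, 5, 2
Rank h: 5, 1, 3, 2, 4
d = rank(g) − rank(h): -2, 0, 1, 3, -2; Σd² = 18
ρ = 1 − 6Σd² / [n(n²−1)] = 1 − 6×18 / (5×24) = 1 − 108/120 ≈ 0.100

0.100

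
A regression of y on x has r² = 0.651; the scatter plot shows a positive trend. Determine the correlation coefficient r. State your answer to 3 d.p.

0.807

|r| = √0.651 = 0.807
The association is positive, so r = 0.807.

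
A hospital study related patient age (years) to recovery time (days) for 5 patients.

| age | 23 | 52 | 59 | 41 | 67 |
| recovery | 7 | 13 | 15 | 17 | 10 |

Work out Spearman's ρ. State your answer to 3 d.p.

0.100

Rank age: 1, 3, 4, 2, 5
Rank recovery: 1, 3, 4, 5, 2
d = rank(age) − rank(recovery): 0, 0, 0, -3, 3; Σd² = 18
ρ = 1 − 6Σd² / [n(n²−1)] = 1 − 6×18 / (5×24) = 1 − 108/120 ≈ 0.100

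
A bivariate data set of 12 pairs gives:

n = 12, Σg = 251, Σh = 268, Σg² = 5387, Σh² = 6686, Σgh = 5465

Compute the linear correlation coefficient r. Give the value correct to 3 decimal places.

r = (nΣgh − ΣgΣh) / √[(nΣg² − (Σg)²)(nΣh² − (Σh)²)]
Numerator: 12×5465 − 251×268 = -1688
Denominator: √[(64644 − 63001)(80232 − 71824)] = √[1643 × 8408] = 3716.7653
r = -1688 / 3716.7653 ≈ -0.454

-0.454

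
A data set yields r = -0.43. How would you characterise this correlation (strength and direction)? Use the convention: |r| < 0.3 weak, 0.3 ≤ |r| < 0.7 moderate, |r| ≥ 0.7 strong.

moderate negative

r = -0.43 < 0 so the relationship is negative.
|r| = 0.43, which falls in the moderate range.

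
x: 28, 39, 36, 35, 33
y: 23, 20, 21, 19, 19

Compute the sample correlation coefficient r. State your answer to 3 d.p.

n = 5, Σx = 171, Σy = 102, Σx² = 5915, Σy² = 2092, Σxy = 3472
nΣxy − ΣxΣy = 17360 − 17442 = -82
nΣx² − (Σx)² = 29575 − 29241 = 334; nΣy² − (Σy)² = 10460 − 10404 = 56
r = -82 / √(334 × 56) = -82 / 136.7626 ≈ -0.600

-0.600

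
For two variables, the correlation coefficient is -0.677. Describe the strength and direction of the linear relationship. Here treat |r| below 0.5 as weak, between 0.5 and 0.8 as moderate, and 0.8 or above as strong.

moderate negative

r = -0.677 < 0 so the relationship is negative.
|r| = 0.677, which falls in the moderate range.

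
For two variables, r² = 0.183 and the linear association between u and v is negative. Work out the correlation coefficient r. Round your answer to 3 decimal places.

|r| = √0.183 = 0.428
The association is negative, so r = −0.428.

-0.428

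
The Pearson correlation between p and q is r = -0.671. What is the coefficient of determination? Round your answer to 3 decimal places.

0.450

r² = (-0.671)² = 0.450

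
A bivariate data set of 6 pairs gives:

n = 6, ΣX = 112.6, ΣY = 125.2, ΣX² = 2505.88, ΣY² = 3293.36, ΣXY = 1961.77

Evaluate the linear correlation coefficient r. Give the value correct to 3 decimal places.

r = (nΣXY − ΣXΣY) / √[(nΣX² − (ΣX)²)(nΣY² − (ΣY)²)]
Numerator: 6×1961.77 − 112.6×125.2 = -2326.9
Denominator: √[(15035.28 − 12678.76)(19760.16 − 15675.04)] = √[2356.52 × 4085.12] = 3102.6871
r = -2326.9 / 3102.6871 ≈ -0.750

-0.750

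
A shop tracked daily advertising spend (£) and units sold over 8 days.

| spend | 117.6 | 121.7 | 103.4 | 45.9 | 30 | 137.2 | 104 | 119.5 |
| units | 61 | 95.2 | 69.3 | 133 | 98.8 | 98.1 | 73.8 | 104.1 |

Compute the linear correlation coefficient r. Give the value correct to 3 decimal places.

n = 8, Σx = 779.3, Σy = 733.3, Σx² = 86259.11, Σy² = 70943.83, Σxy = 68568.23
nΣxy − ΣxΣy = 548545.84 − 571460.69 = -22914.85
nΣx² − (Σx)² = 690072.88 − 607308.49 = 82764.39; nΣy² − (Σy)² = 567550.64 − 537728.89 = 29821.75
r = -22914.85 / √(82764.39 × 29821.75) = -22914.85 / 49680.7704 ≈ -0.461

-0.461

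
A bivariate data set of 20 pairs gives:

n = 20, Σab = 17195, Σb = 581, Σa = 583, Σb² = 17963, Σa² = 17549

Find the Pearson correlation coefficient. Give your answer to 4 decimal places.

r = (nΣab − ΣaΣb) / √[(nΣa² − (Σa)²)(nΣb² − (Σb)²)]
Numerator: 20×17195 − 583×581 = 5177
Denominator: √[(350980 − 339889)(359260 − 337561)] = √[11091 × 21699] = 15513.3365
r = 5177 / 15513.3365 ≈ 0.3337

0.3337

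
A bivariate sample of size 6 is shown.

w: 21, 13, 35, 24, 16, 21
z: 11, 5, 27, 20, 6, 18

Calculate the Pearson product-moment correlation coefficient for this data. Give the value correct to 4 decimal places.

n = 6, Σw = 130, Σz = 87, Σw² = 3108, Σz² = 1635, Σwz = 2195
nΣwz − ΣwΣz = 13170 − 11310 = 1860
nΣw² − (Σw)² = 18648 − 16900 = 1748; nΣz² − (Σz)² = 9810 − 7569 = 2241
r = 1860 / √(1748 × 2241) = 1860 / 1979.2089 ≈ 0.9398

0.9398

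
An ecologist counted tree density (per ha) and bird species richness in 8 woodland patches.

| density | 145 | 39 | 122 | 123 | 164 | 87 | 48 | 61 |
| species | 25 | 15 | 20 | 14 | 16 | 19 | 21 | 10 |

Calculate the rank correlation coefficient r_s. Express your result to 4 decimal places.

Rank density: 7, 1, 5, 6, 8, 4, 2, 3
Rank species: 8, 3, 6, 2, 4, 5, 7, 1
d = rank(density) − rank(species): -1, -2, -1, 4, 4, -1, -5, 2; Σd² = 68
ρ = 1 − 6Σd² / [n(n²−1)] = 1 − 6×68 / (8×63) = 1 − 408/504 ≈ 0.1905

0.1905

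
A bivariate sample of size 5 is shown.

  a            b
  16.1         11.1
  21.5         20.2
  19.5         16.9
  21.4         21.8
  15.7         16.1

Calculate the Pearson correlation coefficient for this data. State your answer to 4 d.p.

0.8551

n = 5, Σa = 94.2, Σb = 86.1, Σa² = 1806.16, Σb² = 1551.31, Σab = 1661.85
nΣab − ΣaΣb = 8309.25 − 8110.62 = 198.63
nΣa² − (Σa)² = 9030.8 − 8873.64 = 157.16; nΣb² − (Σb)² = 7756.55 − 7413.21 = 343.34
r = 198.63 / √(157.16 × 343.34) = 198.63 / 232.2914 ≈ 0.8551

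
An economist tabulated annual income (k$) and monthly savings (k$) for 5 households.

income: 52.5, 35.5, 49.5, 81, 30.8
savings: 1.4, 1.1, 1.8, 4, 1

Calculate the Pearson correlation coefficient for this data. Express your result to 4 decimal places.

0.9541

n = 5, Σx = 249.3, Σy = 9.3, Σx² = 13976.39, Σy² = 23.41, Σxy = 556.45
nΣxy − ΣxΣy = 2782.25 − 2318.49 = 463.76
nΣx² − (Σx)² = 69881.95 − 62150.49 = 7731.46; nΣy² − (Σy)² = 117.05 − 86.49 = 30.56
r = 463.76 / √(7731.46 × 30.56) = 463.76 / 486.0796 ≈ 0.9541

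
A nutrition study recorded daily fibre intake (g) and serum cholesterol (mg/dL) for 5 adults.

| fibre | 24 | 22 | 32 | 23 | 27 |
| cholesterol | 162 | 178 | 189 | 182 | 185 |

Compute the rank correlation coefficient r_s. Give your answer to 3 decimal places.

Rank fibre: 3, 1, 5, 2, 4
Rank cholesterol: 1, 2, 5, 3, 4
d = rank(fibre) − rank(cholesterol): 2, -1, 0, -1, 0; Σd² = 6
ρ = 1 − 6Σd² / [n(n²−1)] = 1 − 6×6 / (5×24) = 1 − 36/120 ≈ 0.700

0.700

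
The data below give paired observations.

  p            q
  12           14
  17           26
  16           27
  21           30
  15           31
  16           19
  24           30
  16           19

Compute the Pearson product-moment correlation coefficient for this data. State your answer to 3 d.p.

0.656

n = 8, Σp = 137, Σq = 196, Σp² = 2443, Σq² = 5084, Σpq = 3465
nΣpq − ΣpΣq = 27720 − 26852 = 868
nΣp² − (Σp)² = 19544 − 18769 = 775; nΣq² − (Σq)² = 40672 − 38416 = 2256
r = 868 / √(775 × 2256) = 868 / 1322.2708 ≈ 0.656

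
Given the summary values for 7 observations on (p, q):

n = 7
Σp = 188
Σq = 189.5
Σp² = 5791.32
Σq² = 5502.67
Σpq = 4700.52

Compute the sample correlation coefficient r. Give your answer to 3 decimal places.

r = (nΣpq − ΣpΣq) / √[(nΣp² − (Σp)²)(nΣq² − (Σq)²)]
Numerator: 7×4700.52 − 188×189.5 = -2722.36
Denominator: √[(40539.24 − 35344)(38518.69 − 35910.25)] = √[5195.24 × 2608.44] = 3681.2324
r = -2722.36 / 3681.2324 ≈ -0.740

-0.740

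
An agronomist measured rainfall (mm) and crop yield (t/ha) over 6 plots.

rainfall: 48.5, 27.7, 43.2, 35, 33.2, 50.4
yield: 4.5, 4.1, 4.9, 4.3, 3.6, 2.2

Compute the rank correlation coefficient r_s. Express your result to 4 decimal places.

0.0286

Rank rainfall: 5, 1, 4, 3, 2, 6
Rank yield: 5, 3, 6, 4, 2, 1
d = rank(rainfall) − rank(yield): 0, -2, -2, -1, 0, 5; Σd² = 34
ρ = 1 − 6Σd² / [n(n²−1)] = 1 − 6×34 / (6×35) = 1 − 204/210 ≈ 0.0286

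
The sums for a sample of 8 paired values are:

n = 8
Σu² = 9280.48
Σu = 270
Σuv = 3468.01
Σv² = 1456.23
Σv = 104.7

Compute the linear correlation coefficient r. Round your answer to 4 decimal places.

r = (nΣuv − ΣuΣv) / √[(nΣu² − (Σu)²)(nΣv² − (Σv)²)]
Numerator: 8×3468.01 − 270×104.7 = -524.92
Denominator: √[(74243.84 − 72900)(11649.84 − 10962.09)] = √[1343.84 × 687.75] = 961.3667
r = -524.92 / 961.3667 ≈ -0.5460

-0.5460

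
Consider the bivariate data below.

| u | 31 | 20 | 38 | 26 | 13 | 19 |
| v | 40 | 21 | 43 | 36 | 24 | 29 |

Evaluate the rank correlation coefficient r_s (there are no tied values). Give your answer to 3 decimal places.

Rank u: 5, 3, 6, 4, 1, 2
Rank v: 5, 1, 6, 4, 2, 3
d = rank(u) − rank(v): 0, 2, 0, 0, -1, -1; Σd² = 6
ρ = 1 − 6Σd² / [n(n²−1)] = 1 − 6×6 / (6×35) = 1 − 36/210 ≈ 0.829

0.829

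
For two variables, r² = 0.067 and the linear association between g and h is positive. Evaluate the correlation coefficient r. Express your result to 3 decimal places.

|r| = √0.067 = 0.259
The association is positive, so r = 0.259.

0.259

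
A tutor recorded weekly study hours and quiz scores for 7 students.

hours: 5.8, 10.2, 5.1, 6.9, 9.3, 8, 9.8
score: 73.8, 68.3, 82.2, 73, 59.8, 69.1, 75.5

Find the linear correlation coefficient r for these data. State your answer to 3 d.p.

-0.629

n = 7, Σx = 55.1, Σy = 501.7, Σx² = 457.83, Σy² = 36248.27, Σxy = 3896.46
nΣxy − ΣxΣy = 27275.22 − 27643.67 = -368.45
nΣx² − (Σx)² = 3204.81 − 3036.01 = 168.8; nΣy² − (Σy)² = 253737.89 − 251702.89 = 2035
r = -368.45 / √(168.8 × 2035) = -368.45 / 586.0956 ≈ -0.629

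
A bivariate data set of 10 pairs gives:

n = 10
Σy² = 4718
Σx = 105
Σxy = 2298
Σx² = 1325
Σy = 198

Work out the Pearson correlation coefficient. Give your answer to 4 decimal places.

r = (nΣxy − ΣxΣy) / √[(nΣx² − (Σx)²)(nΣy² − (Σy)²)]
Numerator: 10×2298 − 105×198 = 2190
Denominator: √[(13250 − 11025)(47180 − 39204)] = √[2225 × 7976] = 4212.6714
r = 2190 / 4212.6714 ≈ 0.5199

0.5199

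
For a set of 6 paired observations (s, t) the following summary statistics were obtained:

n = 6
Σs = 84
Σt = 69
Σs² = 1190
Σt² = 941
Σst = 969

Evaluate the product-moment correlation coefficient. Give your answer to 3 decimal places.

0.066

r = (nΣst − ΣsΣt) / √[(nΣs² − (Σs)²)(nΣt² − (Σt)²)]
Numerator: 6×969 − 84×69 = 18
Denominator: √[(7140 − 7056)(5646 − 4761)] = √[84 × 885] = 272.6536
r = 18 / 272.6536 ≈ 0.066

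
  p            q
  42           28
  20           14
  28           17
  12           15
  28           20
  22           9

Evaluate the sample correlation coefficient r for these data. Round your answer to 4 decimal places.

n = 6, Σp = 152, Σq = 103, Σp² = 4360, Σq² = 1975, Σpq = 2870
nΣpq − ΣpΣq = 17220 − 15656 = 1564
nΣp² − (Σp)² = 26160 − 23104 = 3056; nΣq² − (Σq)² = 11850 − 10609 = 1241
r = 1564 / √(3056 × 1241) = 1564 / 1947.4332 ≈ 0.8031

0.8031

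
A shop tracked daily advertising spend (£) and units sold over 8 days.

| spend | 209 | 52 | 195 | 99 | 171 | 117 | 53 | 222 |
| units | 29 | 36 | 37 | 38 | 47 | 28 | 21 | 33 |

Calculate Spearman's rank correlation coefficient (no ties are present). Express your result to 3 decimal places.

Rank spend: 7, 1, 6, 3, 5, 4, 2, 8
Rank units: 3, 5, 6, 7, 8, 2, 1, 4
d = rank(spend) − rank(units): 4, -4, 0, -4, -3, 2, 1, 4; Σd² = 78
ρ = 1 − 6Σd² / [n(n²−1)] = 1 − 6×78 / (8×63) = 1 − 468/504 ≈ 0.071

0.071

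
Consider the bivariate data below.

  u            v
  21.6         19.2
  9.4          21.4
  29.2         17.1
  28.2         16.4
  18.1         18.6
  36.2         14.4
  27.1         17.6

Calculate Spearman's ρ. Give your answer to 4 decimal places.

Rank u: 3, 1, 6, 5, 2, 7, 4
Rank v: 6, 7, 3, 2, 5, 1, 4
d = rank(u) − rank(v): -3, -6, 3, 3, -3, 6, 0; Σd² = 108
ρ = 1 − 6Σd² / [n(n²−1)] = 1 − 6×108 / (7×48) = 1 − 648/336 ≈ -0.9286

-0.9286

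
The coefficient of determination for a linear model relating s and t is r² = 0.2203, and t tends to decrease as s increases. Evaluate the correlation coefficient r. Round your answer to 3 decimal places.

|r| = √0.2203 = 0.469
The association is negative, so r = −0.469.

-0.469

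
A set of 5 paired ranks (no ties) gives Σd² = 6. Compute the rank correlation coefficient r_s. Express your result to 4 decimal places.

ρ = 1 − 6Σd² / [n(n²−1)] = 1 − 6×6 / (5×24)
  = 1 − 36/120 = 1 − 0.30000 ≈ 0.7000

0.7000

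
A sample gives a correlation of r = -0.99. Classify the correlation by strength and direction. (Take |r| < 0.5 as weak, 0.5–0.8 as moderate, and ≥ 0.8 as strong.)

r = -0.99 < 0 so the relationship is negative.
|r| = 0.99, which falls in the strong range.

strong negative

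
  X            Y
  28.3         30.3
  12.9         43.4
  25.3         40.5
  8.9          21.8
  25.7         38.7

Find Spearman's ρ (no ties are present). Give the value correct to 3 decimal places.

0.000

Rank X: 5, 2, 3, 1, 4
Rank Y: 2, 5, 4, 1, 3
d = rank(X) − rank(Y): 3, -3, -1, 0, 1; Σd² = 20
ρ = 1 − 6Σd² / [n(n²−1)] = 1 − 6×20 / (5×24) = 1 − 120/120 ≈ 0.000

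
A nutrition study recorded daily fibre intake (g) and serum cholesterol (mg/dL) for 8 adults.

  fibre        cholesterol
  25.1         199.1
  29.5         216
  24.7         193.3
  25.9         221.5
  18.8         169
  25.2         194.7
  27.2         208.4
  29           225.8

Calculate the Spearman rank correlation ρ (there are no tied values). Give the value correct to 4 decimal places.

Rank fibre: 3, 8, 2, 5, 1, 4, 6, 7
Rank cholesterol: 4, 6, 2, 7, 1, 3, 5, 8
d = rank(fibre) − rank(cholesterol): -1, 2, 0, -2, 0, 1, 1, -1; Σd² = 12
ρ = 1 − 6Σd² / [n(n²−1)] = 1 − 6×12 / (8×63) = 1 − 72/504 ≈ 0.8571

0.8571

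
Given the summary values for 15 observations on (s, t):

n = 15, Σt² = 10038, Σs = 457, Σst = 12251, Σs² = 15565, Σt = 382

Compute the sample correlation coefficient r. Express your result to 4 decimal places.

r = (nΣst − ΣsΣt) / √[(nΣs² − (Σs)²)(nΣt² − (Σt)²)]
Numerator: 15×12251 − 457×382 = 9191
Denominator: √[(233475 − 208849)(150570 − 145924)] = √[24626 × 4646] = 10696.3730
r = 9191 / 10696.3730 ≈ 0.8593

0.8593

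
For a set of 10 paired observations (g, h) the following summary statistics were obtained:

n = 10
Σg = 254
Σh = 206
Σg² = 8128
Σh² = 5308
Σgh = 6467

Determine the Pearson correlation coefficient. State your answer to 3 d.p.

0.924

r = (nΣgh − ΣgΣh) / √[(nΣg² − (Σg)²)(nΣh² − (Σh)²)]
Numerator: 10×6467 − 254×206 = 12346
Denominator: √[(81280 − 64516)(53080 − 42436)] = √[16764 × 10644] = 13357.9945
r = 12346 / 13357.9945 ≈ 0.924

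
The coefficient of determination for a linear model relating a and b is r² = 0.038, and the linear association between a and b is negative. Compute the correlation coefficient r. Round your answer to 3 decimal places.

|r| = √0.038 = 0.195
The association is negative, so r = −0.195.

-0.195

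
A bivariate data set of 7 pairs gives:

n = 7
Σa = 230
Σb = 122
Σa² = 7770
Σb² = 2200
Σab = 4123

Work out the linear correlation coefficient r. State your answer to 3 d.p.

0.914

r = (nΣab − ΣaΣb) / √[(nΣa² − (Σa)²)(nΣb² − (Σb)²)]
Numerator: 7×4123 − 230×122 = 801
Denominator: √[(54390 − 52900)(15400 − 14884)] = √[1490 × 516] = 876.8352
r = 801 / 876.8352 ≈ 0.914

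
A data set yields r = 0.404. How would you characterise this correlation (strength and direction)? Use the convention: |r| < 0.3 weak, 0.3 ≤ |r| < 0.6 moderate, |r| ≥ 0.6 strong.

r = 0.404 > 0 so the relationship is positive.
|r| = 0.404, which falls in the moderate range.

moderate positive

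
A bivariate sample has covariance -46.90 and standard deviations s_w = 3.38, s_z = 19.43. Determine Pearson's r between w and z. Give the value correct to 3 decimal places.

r = Cov(w,z) / (s_w · s_z) = -46.90 / (3.38 × 19.43)
  = -46.90 / 65.6734 ≈ -0.714

-0.714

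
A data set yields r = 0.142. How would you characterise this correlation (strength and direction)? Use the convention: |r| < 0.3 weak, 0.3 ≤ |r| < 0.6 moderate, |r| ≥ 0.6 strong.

r = 0.142 > 0 so the relationship is positive.
|r| = 0.142, which falls in the weak range.

weak positive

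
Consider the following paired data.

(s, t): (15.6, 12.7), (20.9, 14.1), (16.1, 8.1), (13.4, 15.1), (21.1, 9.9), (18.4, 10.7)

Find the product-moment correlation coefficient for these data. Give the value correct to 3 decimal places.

-0.244

n = 6, Σs = 105.5, Σt = 70.6, Σs² = 1902.71, Σt² = 866.22, Σst = 1231.33
nΣst − ΣsΣt = 7387.98 − 7448.3 = -60.32
nΣs² − (Σs)² = 11416.26 − 11130.25 = 286.01; nΣt² − (Σt)² = 5197.32 − 4984.36 = 212.96
r = -60.32 / √(286.01 × 212.96) = -60.32 / 246.7969 ≈ -0.244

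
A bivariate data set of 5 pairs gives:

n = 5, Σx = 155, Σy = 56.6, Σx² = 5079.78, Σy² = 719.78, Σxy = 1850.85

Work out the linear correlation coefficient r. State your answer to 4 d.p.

r = (nΣxy − ΣxΣy) / √[(nΣx² − (Σx)²)(nΣy² − (Σy)²)]
Numerator: 5×1850.85 − 155×56.6 = 481.25
Denominator: √[(25398.9 − 24025)(3598.9 − 3203.56)] = √[1373.9 × 395.34] = 736.9923
r = 481.25 / 736.9923 ≈ 0.6530

0.6530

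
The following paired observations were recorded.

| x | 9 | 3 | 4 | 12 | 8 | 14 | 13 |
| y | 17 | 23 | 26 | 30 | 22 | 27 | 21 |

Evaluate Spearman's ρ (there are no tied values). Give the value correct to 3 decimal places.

Rank x: 4, 1, 2, 5, 3, 7, 6
Rank y: 1, 4, 5, 7, 3, 6, 2
d = rank(x) − rank(y): 3, -3, -3, -2, 0, 1, 4; Σd² = 48
ρ = 1 − 6Σd² / [n(n²−1)] = 1 − 6×48 / (7×48) = 1 − 288/336 ≈ 0.143

0.143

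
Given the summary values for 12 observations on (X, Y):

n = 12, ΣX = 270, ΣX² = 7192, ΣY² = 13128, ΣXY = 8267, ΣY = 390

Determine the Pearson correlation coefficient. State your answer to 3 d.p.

-0.714

r = (nΣXY − ΣXΣY) / √[(nΣX² − (ΣX)²)(nΣY² − (ΣY)²)]
Numerator: 12×8267 − 270×390 = -6096
Denominator: √[(86304 − 72900)(157536 − 152100)] = √[13404 × 5436] = 8536.0497
r = -6096 / 8536.0497 ≈ -0.714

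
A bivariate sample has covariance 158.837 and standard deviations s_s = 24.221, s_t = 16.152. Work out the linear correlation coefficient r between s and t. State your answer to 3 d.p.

r = Cov(s,t) / (s_s · s_t) = 158.837 / (24.221 × 16.152)
  = 158.837 / 391.2176 ≈ 0.406

0.406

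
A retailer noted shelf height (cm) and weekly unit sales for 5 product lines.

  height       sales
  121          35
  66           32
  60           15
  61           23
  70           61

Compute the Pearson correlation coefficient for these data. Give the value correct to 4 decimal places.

n = 5, Σx = 378, Σy = 166, Σx² = 31218, Σy² = 6724, Σxy = 12920
nΣxy − ΣxΣy = 64600 − 62748 = 1852
nΣx² − (Σx)² = 156090 − 142884 = 13206; nΣy² − (Σy)² = 33620 − 27556 = 6064
r = 1852 / √(13206 × 6064) = 1852 / 8948.8091 ≈ 0.2070

0.2070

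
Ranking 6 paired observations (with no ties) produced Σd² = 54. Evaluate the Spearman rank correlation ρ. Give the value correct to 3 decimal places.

ρ = 1 − 6Σd² / [n(n²−1)] = 1 − 6×54 / (6×35)
  = 1 − 324/210 = 1 − 1.5429 ≈ -0.543

-0.543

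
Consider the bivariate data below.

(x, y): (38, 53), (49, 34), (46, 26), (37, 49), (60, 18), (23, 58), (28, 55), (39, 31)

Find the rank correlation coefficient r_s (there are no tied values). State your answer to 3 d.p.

Rank x: 4, 7, 6, 3, 8, 1, 2, 5
Rank y: 6, 4, 2, 5, 1, 8, 7, 3
d = rank(x) − rank(y): -2, 3, 4, -2, 7, -7, -5, 2; Σd² = 160
ρ = 1 − 6Σd² / [n(n²−1)] = 1 − 6×160 / (8×63) = 1 − 960/504 ≈ -0.905

-0.905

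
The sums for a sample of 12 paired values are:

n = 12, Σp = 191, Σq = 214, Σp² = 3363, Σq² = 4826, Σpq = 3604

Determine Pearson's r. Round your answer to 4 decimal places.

r = (nΣpq − ΣpΣq) / √[(nΣp² − (Σp)²)(nΣq² − (Σq)²)]
Numerator: 12×3604 − 191×214 = 2374
Denominator: √[(40356 − 36481)(57912 − 45796)] = √[3875 × 12116] = 6851.9705
r = 2374 / 6851.9705 ≈ 0.3465

0.3465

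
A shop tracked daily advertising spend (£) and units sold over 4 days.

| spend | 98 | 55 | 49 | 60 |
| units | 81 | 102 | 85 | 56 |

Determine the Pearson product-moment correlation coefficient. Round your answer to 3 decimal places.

n = 4, Σx = 262, Σy = 324, Σx² = 18630, Σy² = 27326, Σxy = 21073
nΣxy − ΣxΣy = 84292 − 84888 = -596
nΣx² − (Σx)² = 74520 − 68644 = 5876; nΣy² − (Σy)² = 109304 − 104976 = 4328
r = -596 / √(5876 × 4328) = -596 / 5042.9483 ≈ -0.118

-0.118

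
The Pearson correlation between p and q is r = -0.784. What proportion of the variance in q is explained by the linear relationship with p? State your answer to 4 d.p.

r² = (-0.784)² = 0.6147

0.6147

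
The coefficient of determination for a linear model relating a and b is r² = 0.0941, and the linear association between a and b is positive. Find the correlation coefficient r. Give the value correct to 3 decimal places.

0.307

|r| = √0.0941 = 0.307
The association is positive, so r = 0.307.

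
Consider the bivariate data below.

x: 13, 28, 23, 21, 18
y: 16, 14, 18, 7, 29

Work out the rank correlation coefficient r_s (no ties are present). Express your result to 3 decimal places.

Rank x: 1, 5, 4, 3, 2
Rank y: 3, 2, 4, 1, 5
d = rank(x) − rank(y): -2, 3, 0, 2, -3; Σd² = 26
ρ = 1 − 6Σd² / [n(n²−1)] = 1 − 6×26 / (5×24) = 1 − 156/120 ≈ -0.300

-0.300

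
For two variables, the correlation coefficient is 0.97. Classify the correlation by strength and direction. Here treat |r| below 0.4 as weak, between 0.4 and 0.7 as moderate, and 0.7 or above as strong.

r = 0.97 > 0 so the relationship is positive.
|r| = 0.97, which falls in the strong range.

strong positive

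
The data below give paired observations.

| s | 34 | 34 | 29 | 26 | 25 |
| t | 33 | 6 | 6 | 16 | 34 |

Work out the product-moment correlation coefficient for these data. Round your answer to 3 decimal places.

-0.194

n = 5, Σs = 148, Σt = 95, Σs² = 4454, Σt² = 2573, Σst = 2766
nΣst − ΣsΣt = 13830 − 14060 = -230
nΣs² − (Σs)² = 22270 − 21904 = 366; nΣt² − (Σt)² = 12865 − 9025 = 3840
r = -230 / √(366 × 3840) = -230 / 1185.5125 ≈ -0.194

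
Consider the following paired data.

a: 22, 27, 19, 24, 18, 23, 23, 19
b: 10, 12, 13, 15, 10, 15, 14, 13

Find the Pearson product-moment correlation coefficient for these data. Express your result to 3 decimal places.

n = 8, Σa = 175, Σb = 102, Σa² = 3893, Σb² = 1328, Σab = 2245
nΣab − ΣaΣb = 17960 − 17850 = 110
nΣa² − (Σa)² = 31144 − 30625 = 519; nΣb² − (Σb)² = 10624 − 10404 = 220
r = 110 / √(519 × 220) = 110 / 337.9053 ≈ 0.326

0.326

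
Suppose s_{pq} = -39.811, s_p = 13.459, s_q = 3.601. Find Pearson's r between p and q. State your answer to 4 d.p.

-0.8214

r = Cov(p,q) / (s_p · s_q) = -39.811 / (13.459 × 3.601)
  = -39.811 / 48.4659 ≈ -0.8214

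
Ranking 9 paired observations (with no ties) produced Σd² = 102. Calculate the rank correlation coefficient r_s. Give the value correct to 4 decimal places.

0.1500

ρ = 1 − 6Σd² / [n(n²−1)] = 1 − 6×102 / (9×80)
  = 1 − 612/720 = 1 − 0.85000 ≈ 0.1500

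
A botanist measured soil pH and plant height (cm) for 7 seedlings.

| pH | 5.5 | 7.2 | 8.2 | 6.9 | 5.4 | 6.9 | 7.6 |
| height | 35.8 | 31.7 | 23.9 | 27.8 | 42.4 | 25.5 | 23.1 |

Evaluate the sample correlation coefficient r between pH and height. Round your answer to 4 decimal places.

-0.8867

n = 7, Σx = 47.7, Σy = 210.2, Σx² = 331.47, Σy² = 6612.2, Σxy = 1393.41
nΣxy − ΣxΣy = 9753.87 − 10026.54 = -272.67
nΣx² − (Σx)² = 2320.29 − 2275.29 = 45; nΣy² − (Σy)² = 46285.4 − 44184.04 = 2101.36
r = -272.67 / √(45 × 2101.36) = -272.67 / 307.5080 ≈ -0.8867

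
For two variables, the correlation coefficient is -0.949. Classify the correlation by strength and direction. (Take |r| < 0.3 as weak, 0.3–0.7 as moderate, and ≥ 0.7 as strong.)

r = -0.949 < 0 so the relationship is negative.
|r| = 0.949, which falls in the strong range.

strong negative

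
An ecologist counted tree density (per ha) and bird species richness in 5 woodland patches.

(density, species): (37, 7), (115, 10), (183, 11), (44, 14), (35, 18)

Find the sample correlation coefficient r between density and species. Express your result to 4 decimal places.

-0.2753

n = 5, Σx = 414, Σy = 60, Σx² = 51244, Σy² = 790, Σxy = 4668
nΣxy − ΣxΣy = 23340 − 24840 = -1500
nΣx² − (Σx)² = 256220 − 171396 = 84824; nΣy² − (Σy)² = 3950 − 3600 = 350
r = -1500 / √(84824 × 350) = -1500 / 5448.7063 ≈ -0.2753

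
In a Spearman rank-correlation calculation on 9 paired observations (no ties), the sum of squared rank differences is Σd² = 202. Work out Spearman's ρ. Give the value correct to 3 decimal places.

-0.683

ρ = 1 − 6Σd² / [n(n²−1)] = 1 − 6×202 / (9×80)
  = 1 − 1212/720 = 1 − 1.6833 ≈ -0.683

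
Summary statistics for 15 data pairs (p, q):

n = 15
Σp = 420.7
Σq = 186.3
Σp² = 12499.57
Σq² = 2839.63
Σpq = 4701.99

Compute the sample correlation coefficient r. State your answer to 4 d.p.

-0.8620

r = (nΣpq − ΣpΣq) / √[(nΣp² − (Σp)²)(nΣq² − (Σq)²)]
Numerator: 15×4701.99 − 420.7×186.3 = -7846.56
Denominator: √[(187493.55 − 176988.49)(42594.45 − 34707.69)] = √[10505.06 × 7886.76] = 9102.2463
r = -7846.56 / 9102.2463 ≈ -0.8620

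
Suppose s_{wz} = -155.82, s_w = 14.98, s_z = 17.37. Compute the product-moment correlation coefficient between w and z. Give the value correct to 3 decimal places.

-0.599

r = Cov(w,z) / (s_w · s_z) = -155.82 / (14.98 × 17.37)
  = -155.82 / 260.2026 ≈ -0.599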